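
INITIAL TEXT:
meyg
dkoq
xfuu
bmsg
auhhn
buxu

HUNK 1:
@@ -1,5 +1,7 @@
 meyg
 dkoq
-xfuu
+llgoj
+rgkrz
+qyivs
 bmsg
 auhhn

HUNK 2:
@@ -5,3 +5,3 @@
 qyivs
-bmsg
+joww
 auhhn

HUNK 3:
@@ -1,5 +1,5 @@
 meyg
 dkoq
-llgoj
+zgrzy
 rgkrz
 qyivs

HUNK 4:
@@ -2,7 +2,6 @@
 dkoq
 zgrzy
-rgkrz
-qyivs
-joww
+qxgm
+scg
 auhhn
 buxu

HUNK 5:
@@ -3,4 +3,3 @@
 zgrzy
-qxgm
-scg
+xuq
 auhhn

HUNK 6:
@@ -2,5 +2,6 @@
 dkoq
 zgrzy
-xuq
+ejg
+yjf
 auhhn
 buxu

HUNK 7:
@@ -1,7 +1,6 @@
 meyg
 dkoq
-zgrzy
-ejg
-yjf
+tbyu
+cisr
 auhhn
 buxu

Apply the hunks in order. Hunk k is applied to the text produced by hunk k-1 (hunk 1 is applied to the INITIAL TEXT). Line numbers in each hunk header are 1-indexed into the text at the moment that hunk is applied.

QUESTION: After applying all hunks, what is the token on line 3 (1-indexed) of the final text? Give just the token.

Hunk 1: at line 1 remove [xfuu] add [llgoj,rgkrz,qyivs] -> 8 lines: meyg dkoq llgoj rgkrz qyivs bmsg auhhn buxu
Hunk 2: at line 5 remove [bmsg] add [joww] -> 8 lines: meyg dkoq llgoj rgkrz qyivs joww auhhn buxu
Hunk 3: at line 1 remove [llgoj] add [zgrzy] -> 8 lines: meyg dkoq zgrzy rgkrz qyivs joww auhhn buxu
Hunk 4: at line 2 remove [rgkrz,qyivs,joww] add [qxgm,scg] -> 7 lines: meyg dkoq zgrzy qxgm scg auhhn buxu
Hunk 5: at line 3 remove [qxgm,scg] add [xuq] -> 6 lines: meyg dkoq zgrzy xuq auhhn buxu
Hunk 6: at line 2 remove [xuq] add [ejg,yjf] -> 7 lines: meyg dkoq zgrzy ejg yjf auhhn buxu
Hunk 7: at line 1 remove [zgrzy,ejg,yjf] add [tbyu,cisr] -> 6 lines: meyg dkoq tbyu cisr auhhn buxu
Final line 3: tbyu

Answer: tbyu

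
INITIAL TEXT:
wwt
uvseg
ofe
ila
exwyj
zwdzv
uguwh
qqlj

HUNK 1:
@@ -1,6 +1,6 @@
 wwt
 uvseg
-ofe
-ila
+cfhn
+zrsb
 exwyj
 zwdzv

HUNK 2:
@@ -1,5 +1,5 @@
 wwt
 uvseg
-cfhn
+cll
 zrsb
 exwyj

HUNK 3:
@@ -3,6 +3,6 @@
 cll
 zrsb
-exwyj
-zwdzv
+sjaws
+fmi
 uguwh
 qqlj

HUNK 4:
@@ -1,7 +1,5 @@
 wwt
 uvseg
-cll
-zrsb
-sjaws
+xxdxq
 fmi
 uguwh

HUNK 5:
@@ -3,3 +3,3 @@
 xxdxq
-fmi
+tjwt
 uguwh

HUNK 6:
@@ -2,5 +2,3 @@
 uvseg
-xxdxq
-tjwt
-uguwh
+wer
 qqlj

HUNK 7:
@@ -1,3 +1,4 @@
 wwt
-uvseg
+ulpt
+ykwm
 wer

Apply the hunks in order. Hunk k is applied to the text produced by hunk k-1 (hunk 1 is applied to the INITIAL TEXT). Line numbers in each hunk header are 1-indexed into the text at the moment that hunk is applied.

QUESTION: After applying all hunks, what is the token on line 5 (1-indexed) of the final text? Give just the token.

Answer: qqlj

Derivation:
Hunk 1: at line 1 remove [ofe,ila] add [cfhn,zrsb] -> 8 lines: wwt uvseg cfhn zrsb exwyj zwdzv uguwh qqlj
Hunk 2: at line 1 remove [cfhn] add [cll] -> 8 lines: wwt uvseg cll zrsb exwyj zwdzv uguwh qqlj
Hunk 3: at line 3 remove [exwyj,zwdzv] add [sjaws,fmi] -> 8 lines: wwt uvseg cll zrsb sjaws fmi uguwh qqlj
Hunk 4: at line 1 remove [cll,zrsb,sjaws] add [xxdxq] -> 6 lines: wwt uvseg xxdxq fmi uguwh qqlj
Hunk 5: at line 3 remove [fmi] add [tjwt] -> 6 lines: wwt uvseg xxdxq tjwt uguwh qqlj
Hunk 6: at line 2 remove [xxdxq,tjwt,uguwh] add [wer] -> 4 lines: wwt uvseg wer qqlj
Hunk 7: at line 1 remove [uvseg] add [ulpt,ykwm] -> 5 lines: wwt ulpt ykwm wer qqlj
Final line 5: qqlj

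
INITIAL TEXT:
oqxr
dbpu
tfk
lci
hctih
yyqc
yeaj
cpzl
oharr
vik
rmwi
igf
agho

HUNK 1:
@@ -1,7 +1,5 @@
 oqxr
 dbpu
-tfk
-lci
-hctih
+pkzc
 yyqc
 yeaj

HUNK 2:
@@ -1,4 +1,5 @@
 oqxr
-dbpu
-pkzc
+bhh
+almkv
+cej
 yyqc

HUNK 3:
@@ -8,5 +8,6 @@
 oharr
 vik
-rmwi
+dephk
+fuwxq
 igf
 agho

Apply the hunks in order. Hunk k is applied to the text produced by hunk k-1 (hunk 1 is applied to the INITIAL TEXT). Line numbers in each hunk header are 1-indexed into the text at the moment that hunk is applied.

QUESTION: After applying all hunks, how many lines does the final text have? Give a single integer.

Answer: 13

Derivation:
Hunk 1: at line 1 remove [tfk,lci,hctih] add [pkzc] -> 11 lines: oqxr dbpu pkzc yyqc yeaj cpzl oharr vik rmwi igf agho
Hunk 2: at line 1 remove [dbpu,pkzc] add [bhh,almkv,cej] -> 12 lines: oqxr bhh almkv cej yyqc yeaj cpzl oharr vik rmwi igf agho
Hunk 3: at line 8 remove [rmwi] add [dephk,fuwxq] -> 13 lines: oqxr bhh almkv cej yyqc yeaj cpzl oharr vik dephk fuwxq igf agho
Final line count: 13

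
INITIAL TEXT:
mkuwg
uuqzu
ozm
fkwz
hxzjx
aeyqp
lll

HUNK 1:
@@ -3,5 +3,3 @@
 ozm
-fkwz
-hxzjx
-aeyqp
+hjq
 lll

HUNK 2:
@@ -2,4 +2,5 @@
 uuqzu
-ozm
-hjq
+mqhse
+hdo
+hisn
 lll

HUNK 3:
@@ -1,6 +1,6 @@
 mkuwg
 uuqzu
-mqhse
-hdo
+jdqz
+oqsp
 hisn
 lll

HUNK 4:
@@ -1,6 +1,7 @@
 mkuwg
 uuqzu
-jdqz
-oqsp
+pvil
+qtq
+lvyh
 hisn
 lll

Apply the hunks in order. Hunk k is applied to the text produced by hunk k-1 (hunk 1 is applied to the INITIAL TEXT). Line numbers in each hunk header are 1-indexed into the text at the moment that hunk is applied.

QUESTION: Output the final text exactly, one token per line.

Hunk 1: at line 3 remove [fkwz,hxzjx,aeyqp] add [hjq] -> 5 lines: mkuwg uuqzu ozm hjq lll
Hunk 2: at line 2 remove [ozm,hjq] add [mqhse,hdo,hisn] -> 6 lines: mkuwg uuqzu mqhse hdo hisn lll
Hunk 3: at line 1 remove [mqhse,hdo] add [jdqz,oqsp] -> 6 lines: mkuwg uuqzu jdqz oqsp hisn lll
Hunk 4: at line 1 remove [jdqz,oqsp] add [pvil,qtq,lvyh] -> 7 lines: mkuwg uuqzu pvil qtq lvyh hisn lll

Answer: mkuwg
uuqzu
pvil
qtq
lvyh
hisn
lll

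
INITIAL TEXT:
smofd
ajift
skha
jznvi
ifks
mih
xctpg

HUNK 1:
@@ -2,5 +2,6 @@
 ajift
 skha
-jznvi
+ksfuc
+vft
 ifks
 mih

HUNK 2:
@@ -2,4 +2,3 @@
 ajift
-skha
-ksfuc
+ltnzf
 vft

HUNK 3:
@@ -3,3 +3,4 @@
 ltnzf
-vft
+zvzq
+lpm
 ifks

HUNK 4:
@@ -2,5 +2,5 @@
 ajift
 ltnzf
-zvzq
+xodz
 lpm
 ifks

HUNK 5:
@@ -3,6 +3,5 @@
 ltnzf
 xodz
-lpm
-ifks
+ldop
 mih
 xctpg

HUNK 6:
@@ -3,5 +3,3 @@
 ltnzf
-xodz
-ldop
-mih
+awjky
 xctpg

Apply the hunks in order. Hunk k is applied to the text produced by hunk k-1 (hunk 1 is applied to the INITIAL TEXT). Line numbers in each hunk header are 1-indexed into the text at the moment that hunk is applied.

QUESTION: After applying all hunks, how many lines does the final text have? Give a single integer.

Answer: 5

Derivation:
Hunk 1: at line 2 remove [jznvi] add [ksfuc,vft] -> 8 lines: smofd ajift skha ksfuc vft ifks mih xctpg
Hunk 2: at line 2 remove [skha,ksfuc] add [ltnzf] -> 7 lines: smofd ajift ltnzf vft ifks mih xctpg
Hunk 3: at line 3 remove [vft] add [zvzq,lpm] -> 8 lines: smofd ajift ltnzf zvzq lpm ifks mih xctpg
Hunk 4: at line 2 remove [zvzq] add [xodz] -> 8 lines: smofd ajift ltnzf xodz lpm ifks mih xctpg
Hunk 5: at line 3 remove [lpm,ifks] add [ldop] -> 7 lines: smofd ajift ltnzf xodz ldop mih xctpg
Hunk 6: at line 3 remove [xodz,ldop,mih] add [awjky] -> 5 lines: smofd ajift ltnzf awjky xctpg
Final line count: 5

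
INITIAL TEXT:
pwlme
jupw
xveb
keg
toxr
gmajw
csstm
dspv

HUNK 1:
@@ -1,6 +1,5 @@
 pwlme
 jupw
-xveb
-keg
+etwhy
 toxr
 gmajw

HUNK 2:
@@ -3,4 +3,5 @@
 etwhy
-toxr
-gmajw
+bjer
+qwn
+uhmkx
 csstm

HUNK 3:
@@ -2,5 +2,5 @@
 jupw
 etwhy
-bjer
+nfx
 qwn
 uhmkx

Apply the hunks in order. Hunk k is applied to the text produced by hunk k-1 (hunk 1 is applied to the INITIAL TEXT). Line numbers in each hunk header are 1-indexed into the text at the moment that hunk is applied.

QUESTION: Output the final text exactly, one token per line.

Answer: pwlme
jupw
etwhy
nfx
qwn
uhmkx
csstm
dspv

Derivation:
Hunk 1: at line 1 remove [xveb,keg] add [etwhy] -> 7 lines: pwlme jupw etwhy toxr gmajw csstm dspv
Hunk 2: at line 3 remove [toxr,gmajw] add [bjer,qwn,uhmkx] -> 8 lines: pwlme jupw etwhy bjer qwn uhmkx csstm dspv
Hunk 3: at line 2 remove [bjer] add [nfx] -> 8 lines: pwlme jupw etwhy nfx qwn uhmkx csstm dspv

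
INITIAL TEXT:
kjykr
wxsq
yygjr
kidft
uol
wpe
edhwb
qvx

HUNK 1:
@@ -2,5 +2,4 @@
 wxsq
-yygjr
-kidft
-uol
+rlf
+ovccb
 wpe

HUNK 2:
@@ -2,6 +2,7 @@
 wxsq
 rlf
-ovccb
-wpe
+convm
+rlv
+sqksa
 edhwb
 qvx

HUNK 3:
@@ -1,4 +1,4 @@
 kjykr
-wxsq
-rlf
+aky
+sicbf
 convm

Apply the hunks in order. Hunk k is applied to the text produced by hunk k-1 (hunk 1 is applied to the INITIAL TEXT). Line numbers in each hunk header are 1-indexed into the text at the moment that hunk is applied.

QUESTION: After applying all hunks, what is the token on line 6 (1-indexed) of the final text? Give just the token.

Hunk 1: at line 2 remove [yygjr,kidft,uol] add [rlf,ovccb] -> 7 lines: kjykr wxsq rlf ovccb wpe edhwb qvx
Hunk 2: at line 2 remove [ovccb,wpe] add [convm,rlv,sqksa] -> 8 lines: kjykr wxsq rlf convm rlv sqksa edhwb qvx
Hunk 3: at line 1 remove [wxsq,rlf] add [aky,sicbf] -> 8 lines: kjykr aky sicbf convm rlv sqksa edhwb qvx
Final line 6: sqksa

Answer: sqksa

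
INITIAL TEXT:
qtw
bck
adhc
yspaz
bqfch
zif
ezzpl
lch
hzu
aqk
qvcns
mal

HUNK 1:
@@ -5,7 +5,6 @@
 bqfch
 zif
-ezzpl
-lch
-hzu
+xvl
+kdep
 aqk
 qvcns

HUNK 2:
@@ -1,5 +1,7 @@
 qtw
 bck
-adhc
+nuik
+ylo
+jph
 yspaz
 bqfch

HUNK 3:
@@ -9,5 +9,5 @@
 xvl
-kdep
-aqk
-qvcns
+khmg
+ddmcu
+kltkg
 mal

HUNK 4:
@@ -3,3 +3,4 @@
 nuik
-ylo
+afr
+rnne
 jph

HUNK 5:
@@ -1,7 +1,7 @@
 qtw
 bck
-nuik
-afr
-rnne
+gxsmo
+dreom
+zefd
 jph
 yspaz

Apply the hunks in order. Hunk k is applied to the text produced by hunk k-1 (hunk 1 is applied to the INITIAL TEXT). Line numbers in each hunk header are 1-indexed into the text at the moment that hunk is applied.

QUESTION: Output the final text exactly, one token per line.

Hunk 1: at line 5 remove [ezzpl,lch,hzu] add [xvl,kdep] -> 11 lines: qtw bck adhc yspaz bqfch zif xvl kdep aqk qvcns mal
Hunk 2: at line 1 remove [adhc] add [nuik,ylo,jph] -> 13 lines: qtw bck nuik ylo jph yspaz bqfch zif xvl kdep aqk qvcns mal
Hunk 3: at line 9 remove [kdep,aqk,qvcns] add [khmg,ddmcu,kltkg] -> 13 lines: qtw bck nuik ylo jph yspaz bqfch zif xvl khmg ddmcu kltkg mal
Hunk 4: at line 3 remove [ylo] add [afr,rnne] -> 14 lines: qtw bck nuik afr rnne jph yspaz bqfch zif xvl khmg ddmcu kltkg mal
Hunk 5: at line 1 remove [nuik,afr,rnne] add [gxsmo,dreom,zefd] -> 14 lines: qtw bck gxsmo dreom zefd jph yspaz bqfch zif xvl khmg ddmcu kltkg mal

Answer: qtw
bck
gxsmo
dreom
zefd
jph
yspaz
bqfch
zif
xvl
khmg
ddmcu
kltkg
mal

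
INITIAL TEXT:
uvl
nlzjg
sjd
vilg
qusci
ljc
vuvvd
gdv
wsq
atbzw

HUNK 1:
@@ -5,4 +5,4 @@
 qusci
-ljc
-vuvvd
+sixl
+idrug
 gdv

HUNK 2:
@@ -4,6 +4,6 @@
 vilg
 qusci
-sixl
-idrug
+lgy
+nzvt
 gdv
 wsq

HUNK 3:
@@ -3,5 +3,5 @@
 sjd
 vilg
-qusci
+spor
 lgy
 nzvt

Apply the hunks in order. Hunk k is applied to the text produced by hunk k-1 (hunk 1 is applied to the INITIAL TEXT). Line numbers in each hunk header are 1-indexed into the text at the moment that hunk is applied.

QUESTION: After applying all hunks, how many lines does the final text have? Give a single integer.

Answer: 10

Derivation:
Hunk 1: at line 5 remove [ljc,vuvvd] add [sixl,idrug] -> 10 lines: uvl nlzjg sjd vilg qusci sixl idrug gdv wsq atbzw
Hunk 2: at line 4 remove [sixl,idrug] add [lgy,nzvt] -> 10 lines: uvl nlzjg sjd vilg qusci lgy nzvt gdv wsq atbzw
Hunk 3: at line 3 remove [qusci] add [spor] -> 10 lines: uvl nlzjg sjd vilg spor lgy nzvt gdv wsq atbzw
Final line count: 10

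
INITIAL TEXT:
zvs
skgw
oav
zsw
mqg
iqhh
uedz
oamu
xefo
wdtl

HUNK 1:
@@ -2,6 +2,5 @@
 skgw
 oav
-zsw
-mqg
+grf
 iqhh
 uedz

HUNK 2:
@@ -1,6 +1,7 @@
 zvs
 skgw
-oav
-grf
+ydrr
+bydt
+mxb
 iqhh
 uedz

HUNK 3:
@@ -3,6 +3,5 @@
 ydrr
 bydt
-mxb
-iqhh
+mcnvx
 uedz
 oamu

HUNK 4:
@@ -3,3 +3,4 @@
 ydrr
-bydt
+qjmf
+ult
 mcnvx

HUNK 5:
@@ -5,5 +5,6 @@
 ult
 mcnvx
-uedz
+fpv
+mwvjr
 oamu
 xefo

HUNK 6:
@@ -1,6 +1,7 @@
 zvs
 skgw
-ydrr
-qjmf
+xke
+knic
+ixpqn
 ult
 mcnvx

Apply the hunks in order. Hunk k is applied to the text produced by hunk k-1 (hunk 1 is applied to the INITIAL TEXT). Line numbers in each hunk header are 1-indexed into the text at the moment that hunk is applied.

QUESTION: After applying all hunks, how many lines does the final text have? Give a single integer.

Answer: 12

Derivation:
Hunk 1: at line 2 remove [zsw,mqg] add [grf] -> 9 lines: zvs skgw oav grf iqhh uedz oamu xefo wdtl
Hunk 2: at line 1 remove [oav,grf] add [ydrr,bydt,mxb] -> 10 lines: zvs skgw ydrr bydt mxb iqhh uedz oamu xefo wdtl
Hunk 3: at line 3 remove [mxb,iqhh] add [mcnvx] -> 9 lines: zvs skgw ydrr bydt mcnvx uedz oamu xefo wdtl
Hunk 4: at line 3 remove [bydt] add [qjmf,ult] -> 10 lines: zvs skgw ydrr qjmf ult mcnvx uedz oamu xefo wdtl
Hunk 5: at line 5 remove [uedz] add [fpv,mwvjr] -> 11 lines: zvs skgw ydrr qjmf ult mcnvx fpv mwvjr oamu xefo wdtl
Hunk 6: at line 1 remove [ydrr,qjmf] add [xke,knic,ixpqn] -> 12 lines: zvs skgw xke knic ixpqn ult mcnvx fpv mwvjr oamu xefo wdtl
Final line count: 12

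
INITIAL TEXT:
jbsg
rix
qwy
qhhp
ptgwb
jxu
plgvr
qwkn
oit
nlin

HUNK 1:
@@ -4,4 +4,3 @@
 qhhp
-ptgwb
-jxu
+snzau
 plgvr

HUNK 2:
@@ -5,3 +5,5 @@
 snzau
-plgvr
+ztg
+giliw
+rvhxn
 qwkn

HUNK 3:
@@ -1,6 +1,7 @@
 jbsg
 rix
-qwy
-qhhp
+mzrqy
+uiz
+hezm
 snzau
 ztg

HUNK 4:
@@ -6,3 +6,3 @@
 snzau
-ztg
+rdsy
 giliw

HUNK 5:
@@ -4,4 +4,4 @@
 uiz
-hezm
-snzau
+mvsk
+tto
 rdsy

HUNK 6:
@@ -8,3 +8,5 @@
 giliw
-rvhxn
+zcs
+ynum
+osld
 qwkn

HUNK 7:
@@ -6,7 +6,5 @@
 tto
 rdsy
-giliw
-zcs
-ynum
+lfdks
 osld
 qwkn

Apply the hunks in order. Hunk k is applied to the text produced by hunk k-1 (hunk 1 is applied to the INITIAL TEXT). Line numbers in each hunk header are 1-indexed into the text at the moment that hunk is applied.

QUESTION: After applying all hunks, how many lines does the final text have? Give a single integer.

Hunk 1: at line 4 remove [ptgwb,jxu] add [snzau] -> 9 lines: jbsg rix qwy qhhp snzau plgvr qwkn oit nlin
Hunk 2: at line 5 remove [plgvr] add [ztg,giliw,rvhxn] -> 11 lines: jbsg rix qwy qhhp snzau ztg giliw rvhxn qwkn oit nlin
Hunk 3: at line 1 remove [qwy,qhhp] add [mzrqy,uiz,hezm] -> 12 lines: jbsg rix mzrqy uiz hezm snzau ztg giliw rvhxn qwkn oit nlin
Hunk 4: at line 6 remove [ztg] add [rdsy] -> 12 lines: jbsg rix mzrqy uiz hezm snzau rdsy giliw rvhxn qwkn oit nlin
Hunk 5: at line 4 remove [hezm,snzau] add [mvsk,tto] -> 12 lines: jbsg rix mzrqy uiz mvsk tto rdsy giliw rvhxn qwkn oit nlin
Hunk 6: at line 8 remove [rvhxn] add [zcs,ynum,osld] -> 14 lines: jbsg rix mzrqy uiz mvsk tto rdsy giliw zcs ynum osld qwkn oit nlin
Hunk 7: at line 6 remove [giliw,zcs,ynum] add [lfdks] -> 12 lines: jbsg rix mzrqy uiz mvsk tto rdsy lfdks osld qwkn oit nlin
Final line count: 12

Answer: 12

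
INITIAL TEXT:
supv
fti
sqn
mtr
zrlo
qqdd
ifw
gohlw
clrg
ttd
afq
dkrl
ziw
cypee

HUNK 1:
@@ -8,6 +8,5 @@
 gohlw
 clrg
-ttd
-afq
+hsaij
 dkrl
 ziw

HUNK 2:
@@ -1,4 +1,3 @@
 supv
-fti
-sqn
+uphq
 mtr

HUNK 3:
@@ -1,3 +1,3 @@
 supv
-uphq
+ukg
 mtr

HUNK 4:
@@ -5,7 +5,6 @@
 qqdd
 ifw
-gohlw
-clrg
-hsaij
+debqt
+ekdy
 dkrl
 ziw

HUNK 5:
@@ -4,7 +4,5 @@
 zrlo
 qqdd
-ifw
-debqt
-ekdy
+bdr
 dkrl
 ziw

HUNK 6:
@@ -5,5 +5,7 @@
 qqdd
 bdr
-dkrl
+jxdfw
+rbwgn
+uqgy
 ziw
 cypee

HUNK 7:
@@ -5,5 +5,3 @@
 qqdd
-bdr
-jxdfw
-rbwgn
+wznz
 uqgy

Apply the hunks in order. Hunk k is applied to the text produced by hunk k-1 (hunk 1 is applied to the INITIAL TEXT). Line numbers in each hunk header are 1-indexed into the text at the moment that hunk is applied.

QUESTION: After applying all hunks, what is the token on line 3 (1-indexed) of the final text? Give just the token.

Hunk 1: at line 8 remove [ttd,afq] add [hsaij] -> 13 lines: supv fti sqn mtr zrlo qqdd ifw gohlw clrg hsaij dkrl ziw cypee
Hunk 2: at line 1 remove [fti,sqn] add [uphq] -> 12 lines: supv uphq mtr zrlo qqdd ifw gohlw clrg hsaij dkrl ziw cypee
Hunk 3: at line 1 remove [uphq] add [ukg] -> 12 lines: supv ukg mtr zrlo qqdd ifw gohlw clrg hsaij dkrl ziw cypee
Hunk 4: at line 5 remove [gohlw,clrg,hsaij] add [debqt,ekdy] -> 11 lines: supv ukg mtr zrlo qqdd ifw debqt ekdy dkrl ziw cypee
Hunk 5: at line 4 remove [ifw,debqt,ekdy] add [bdr] -> 9 lines: supv ukg mtr zrlo qqdd bdr dkrl ziw cypee
Hunk 6: at line 5 remove [dkrl] add [jxdfw,rbwgn,uqgy] -> 11 lines: supv ukg mtr zrlo qqdd bdr jxdfw rbwgn uqgy ziw cypee
Hunk 7: at line 5 remove [bdr,jxdfw,rbwgn] add [wznz] -> 9 lines: supv ukg mtr zrlo qqdd wznz uqgy ziw cypee
Final line 3: mtr

Answer: mtr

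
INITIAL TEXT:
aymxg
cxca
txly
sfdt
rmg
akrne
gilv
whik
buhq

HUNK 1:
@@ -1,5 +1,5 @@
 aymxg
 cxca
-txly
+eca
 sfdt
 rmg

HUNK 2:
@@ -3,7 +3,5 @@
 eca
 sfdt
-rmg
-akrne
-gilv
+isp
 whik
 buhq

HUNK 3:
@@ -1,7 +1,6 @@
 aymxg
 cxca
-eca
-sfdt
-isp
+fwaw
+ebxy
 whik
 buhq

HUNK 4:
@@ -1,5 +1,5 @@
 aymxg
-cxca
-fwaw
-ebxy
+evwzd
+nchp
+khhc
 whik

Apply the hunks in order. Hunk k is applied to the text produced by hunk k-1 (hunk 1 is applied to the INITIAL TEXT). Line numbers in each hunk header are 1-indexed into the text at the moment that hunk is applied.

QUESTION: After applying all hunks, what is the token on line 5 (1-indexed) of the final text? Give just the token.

Hunk 1: at line 1 remove [txly] add [eca] -> 9 lines: aymxg cxca eca sfdt rmg akrne gilv whik buhq
Hunk 2: at line 3 remove [rmg,akrne,gilv] add [isp] -> 7 lines: aymxg cxca eca sfdt isp whik buhq
Hunk 3: at line 1 remove [eca,sfdt,isp] add [fwaw,ebxy] -> 6 lines: aymxg cxca fwaw ebxy whik buhq
Hunk 4: at line 1 remove [cxca,fwaw,ebxy] add [evwzd,nchp,khhc] -> 6 lines: aymxg evwzd nchp khhc whik buhq
Final line 5: whik

Answer: whik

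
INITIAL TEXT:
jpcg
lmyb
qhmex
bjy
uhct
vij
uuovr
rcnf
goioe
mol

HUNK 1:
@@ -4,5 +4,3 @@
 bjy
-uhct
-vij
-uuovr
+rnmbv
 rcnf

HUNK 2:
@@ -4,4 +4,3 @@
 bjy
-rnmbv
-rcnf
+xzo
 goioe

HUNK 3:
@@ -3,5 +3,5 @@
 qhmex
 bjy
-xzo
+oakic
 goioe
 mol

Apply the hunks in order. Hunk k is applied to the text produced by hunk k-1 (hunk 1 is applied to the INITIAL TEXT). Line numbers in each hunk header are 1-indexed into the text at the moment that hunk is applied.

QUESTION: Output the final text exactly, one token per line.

Hunk 1: at line 4 remove [uhct,vij,uuovr] add [rnmbv] -> 8 lines: jpcg lmyb qhmex bjy rnmbv rcnf goioe mol
Hunk 2: at line 4 remove [rnmbv,rcnf] add [xzo] -> 7 lines: jpcg lmyb qhmex bjy xzo goioe mol
Hunk 3: at line 3 remove [xzo] add [oakic] -> 7 lines: jpcg lmyb qhmex bjy oakic goioe mol

Answer: jpcg
lmyb
qhmex
bjy
oakic
goioe
mol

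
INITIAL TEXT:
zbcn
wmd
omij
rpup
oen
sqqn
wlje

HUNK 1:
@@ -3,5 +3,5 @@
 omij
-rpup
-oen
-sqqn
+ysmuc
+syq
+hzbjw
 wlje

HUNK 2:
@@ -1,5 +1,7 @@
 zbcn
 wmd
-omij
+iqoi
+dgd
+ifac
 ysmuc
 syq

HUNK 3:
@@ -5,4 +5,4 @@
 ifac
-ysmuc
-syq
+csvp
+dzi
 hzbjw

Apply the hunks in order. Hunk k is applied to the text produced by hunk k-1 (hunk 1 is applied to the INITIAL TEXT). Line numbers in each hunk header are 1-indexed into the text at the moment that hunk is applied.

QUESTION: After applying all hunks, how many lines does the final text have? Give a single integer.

Answer: 9

Derivation:
Hunk 1: at line 3 remove [rpup,oen,sqqn] add [ysmuc,syq,hzbjw] -> 7 lines: zbcn wmd omij ysmuc syq hzbjw wlje
Hunk 2: at line 1 remove [omij] add [iqoi,dgd,ifac] -> 9 lines: zbcn wmd iqoi dgd ifac ysmuc syq hzbjw wlje
Hunk 3: at line 5 remove [ysmuc,syq] add [csvp,dzi] -> 9 lines: zbcn wmd iqoi dgd ifac csvp dzi hzbjw wlje
Final line count: 9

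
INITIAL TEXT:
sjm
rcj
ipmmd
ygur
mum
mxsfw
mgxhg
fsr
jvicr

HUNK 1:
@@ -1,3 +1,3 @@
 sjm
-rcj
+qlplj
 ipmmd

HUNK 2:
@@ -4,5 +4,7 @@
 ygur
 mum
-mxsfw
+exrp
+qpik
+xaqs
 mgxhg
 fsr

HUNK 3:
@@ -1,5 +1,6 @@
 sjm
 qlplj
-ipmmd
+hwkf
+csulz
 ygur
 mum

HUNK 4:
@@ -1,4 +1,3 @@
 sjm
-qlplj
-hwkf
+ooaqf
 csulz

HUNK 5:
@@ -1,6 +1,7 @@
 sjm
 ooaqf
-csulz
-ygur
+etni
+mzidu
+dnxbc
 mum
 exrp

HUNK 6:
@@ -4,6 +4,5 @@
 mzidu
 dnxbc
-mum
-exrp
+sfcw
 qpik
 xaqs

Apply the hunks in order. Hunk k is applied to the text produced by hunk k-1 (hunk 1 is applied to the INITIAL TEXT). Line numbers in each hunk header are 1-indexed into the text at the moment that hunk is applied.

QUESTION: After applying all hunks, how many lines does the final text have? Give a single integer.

Hunk 1: at line 1 remove [rcj] add [qlplj] -> 9 lines: sjm qlplj ipmmd ygur mum mxsfw mgxhg fsr jvicr
Hunk 2: at line 4 remove [mxsfw] add [exrp,qpik,xaqs] -> 11 lines: sjm qlplj ipmmd ygur mum exrp qpik xaqs mgxhg fsr jvicr
Hunk 3: at line 1 remove [ipmmd] add [hwkf,csulz] -> 12 lines: sjm qlplj hwkf csulz ygur mum exrp qpik xaqs mgxhg fsr jvicr
Hunk 4: at line 1 remove [qlplj,hwkf] add [ooaqf] -> 11 lines: sjm ooaqf csulz ygur mum exrp qpik xaqs mgxhg fsr jvicr
Hunk 5: at line 1 remove [csulz,ygur] add [etni,mzidu,dnxbc] -> 12 lines: sjm ooaqf etni mzidu dnxbc mum exrp qpik xaqs mgxhg fsr jvicr
Hunk 6: at line 4 remove [mum,exrp] add [sfcw] -> 11 lines: sjm ooaqf etni mzidu dnxbc sfcw qpik xaqs mgxhg fsr jvicr
Final line count: 11

Answer: 11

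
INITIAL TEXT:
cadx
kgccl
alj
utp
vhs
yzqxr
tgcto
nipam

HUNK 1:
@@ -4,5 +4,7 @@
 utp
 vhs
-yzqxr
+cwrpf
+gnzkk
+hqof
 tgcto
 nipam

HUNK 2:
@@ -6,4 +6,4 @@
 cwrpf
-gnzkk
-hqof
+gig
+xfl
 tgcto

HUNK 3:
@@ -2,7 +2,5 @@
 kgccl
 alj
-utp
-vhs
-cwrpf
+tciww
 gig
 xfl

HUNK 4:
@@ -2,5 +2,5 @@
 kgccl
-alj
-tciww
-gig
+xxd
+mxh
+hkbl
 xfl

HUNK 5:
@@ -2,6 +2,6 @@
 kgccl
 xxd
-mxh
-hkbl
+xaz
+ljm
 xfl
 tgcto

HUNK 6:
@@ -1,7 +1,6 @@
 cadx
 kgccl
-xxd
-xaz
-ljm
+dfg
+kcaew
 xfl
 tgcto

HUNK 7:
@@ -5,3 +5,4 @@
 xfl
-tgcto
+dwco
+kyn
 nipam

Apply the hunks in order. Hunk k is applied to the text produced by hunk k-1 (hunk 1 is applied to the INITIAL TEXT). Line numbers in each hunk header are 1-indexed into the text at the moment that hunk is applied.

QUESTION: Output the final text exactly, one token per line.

Hunk 1: at line 4 remove [yzqxr] add [cwrpf,gnzkk,hqof] -> 10 lines: cadx kgccl alj utp vhs cwrpf gnzkk hqof tgcto nipam
Hunk 2: at line 6 remove [gnzkk,hqof] add [gig,xfl] -> 10 lines: cadx kgccl alj utp vhs cwrpf gig xfl tgcto nipam
Hunk 3: at line 2 remove [utp,vhs,cwrpf] add [tciww] -> 8 lines: cadx kgccl alj tciww gig xfl tgcto nipam
Hunk 4: at line 2 remove [alj,tciww,gig] add [xxd,mxh,hkbl] -> 8 lines: cadx kgccl xxd mxh hkbl xfl tgcto nipam
Hunk 5: at line 2 remove [mxh,hkbl] add [xaz,ljm] -> 8 lines: cadx kgccl xxd xaz ljm xfl tgcto nipam
Hunk 6: at line 1 remove [xxd,xaz,ljm] add [dfg,kcaew] -> 7 lines: cadx kgccl dfg kcaew xfl tgcto nipam
Hunk 7: at line 5 remove [tgcto] add [dwco,kyn] -> 8 lines: cadx kgccl dfg kcaew xfl dwco kyn nipam

Answer: cadx
kgccl
dfg
kcaew
xfl
dwco
kyn
nipam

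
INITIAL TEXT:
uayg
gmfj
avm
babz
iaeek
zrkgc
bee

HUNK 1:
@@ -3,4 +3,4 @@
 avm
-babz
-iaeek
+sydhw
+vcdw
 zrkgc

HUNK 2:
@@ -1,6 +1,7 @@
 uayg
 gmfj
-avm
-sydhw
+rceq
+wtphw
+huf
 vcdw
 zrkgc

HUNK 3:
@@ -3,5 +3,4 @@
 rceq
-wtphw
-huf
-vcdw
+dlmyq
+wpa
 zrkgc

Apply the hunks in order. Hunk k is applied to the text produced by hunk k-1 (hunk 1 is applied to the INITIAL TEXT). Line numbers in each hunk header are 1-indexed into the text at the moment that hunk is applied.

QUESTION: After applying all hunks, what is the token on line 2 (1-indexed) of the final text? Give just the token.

Answer: gmfj

Derivation:
Hunk 1: at line 3 remove [babz,iaeek] add [sydhw,vcdw] -> 7 lines: uayg gmfj avm sydhw vcdw zrkgc bee
Hunk 2: at line 1 remove [avm,sydhw] add [rceq,wtphw,huf] -> 8 lines: uayg gmfj rceq wtphw huf vcdw zrkgc bee
Hunk 3: at line 3 remove [wtphw,huf,vcdw] add [dlmyq,wpa] -> 7 lines: uayg gmfj rceq dlmyq wpa zrkgc bee
Final line 2: gmfj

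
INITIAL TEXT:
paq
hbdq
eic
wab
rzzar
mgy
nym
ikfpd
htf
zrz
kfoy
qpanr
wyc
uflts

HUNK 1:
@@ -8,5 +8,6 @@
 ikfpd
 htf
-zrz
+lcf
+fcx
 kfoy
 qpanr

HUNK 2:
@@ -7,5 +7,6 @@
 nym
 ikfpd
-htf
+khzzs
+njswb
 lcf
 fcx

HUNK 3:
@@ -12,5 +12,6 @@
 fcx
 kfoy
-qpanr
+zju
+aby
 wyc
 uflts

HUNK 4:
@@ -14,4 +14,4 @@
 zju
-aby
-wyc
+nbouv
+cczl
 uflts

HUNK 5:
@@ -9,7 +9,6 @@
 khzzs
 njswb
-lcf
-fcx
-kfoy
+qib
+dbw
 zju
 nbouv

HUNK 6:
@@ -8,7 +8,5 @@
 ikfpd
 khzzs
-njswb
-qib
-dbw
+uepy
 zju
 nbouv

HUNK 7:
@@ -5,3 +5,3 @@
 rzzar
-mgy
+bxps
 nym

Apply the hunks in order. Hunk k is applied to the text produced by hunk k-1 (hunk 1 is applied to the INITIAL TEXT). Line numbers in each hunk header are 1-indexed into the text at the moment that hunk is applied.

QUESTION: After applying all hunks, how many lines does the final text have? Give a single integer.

Answer: 14

Derivation:
Hunk 1: at line 8 remove [zrz] add [lcf,fcx] -> 15 lines: paq hbdq eic wab rzzar mgy nym ikfpd htf lcf fcx kfoy qpanr wyc uflts
Hunk 2: at line 7 remove [htf] add [khzzs,njswb] -> 16 lines: paq hbdq eic wab rzzar mgy nym ikfpd khzzs njswb lcf fcx kfoy qpanr wyc uflts
Hunk 3: at line 12 remove [qpanr] add [zju,aby] -> 17 lines: paq hbdq eic wab rzzar mgy nym ikfpd khzzs njswb lcf fcx kfoy zju aby wyc uflts
Hunk 4: at line 14 remove [aby,wyc] add [nbouv,cczl] -> 17 lines: paq hbdq eic wab rzzar mgy nym ikfpd khzzs njswb lcf fcx kfoy zju nbouv cczl uflts
Hunk 5: at line 9 remove [lcf,fcx,kfoy] add [qib,dbw] -> 16 lines: paq hbdq eic wab rzzar mgy nym ikfpd khzzs njswb qib dbw zju nbouv cczl uflts
Hunk 6: at line 8 remove [njswb,qib,dbw] add [uepy] -> 14 lines: paq hbdq eic wab rzzar mgy nym ikfpd khzzs uepy zju nbouv cczl uflts
Hunk 7: at line 5 remove [mgy] add [bxps] -> 14 lines: paq hbdq eic wab rzzar bxps nym ikfpd khzzs uepy zju nbouv cczl uflts
Final line count: 14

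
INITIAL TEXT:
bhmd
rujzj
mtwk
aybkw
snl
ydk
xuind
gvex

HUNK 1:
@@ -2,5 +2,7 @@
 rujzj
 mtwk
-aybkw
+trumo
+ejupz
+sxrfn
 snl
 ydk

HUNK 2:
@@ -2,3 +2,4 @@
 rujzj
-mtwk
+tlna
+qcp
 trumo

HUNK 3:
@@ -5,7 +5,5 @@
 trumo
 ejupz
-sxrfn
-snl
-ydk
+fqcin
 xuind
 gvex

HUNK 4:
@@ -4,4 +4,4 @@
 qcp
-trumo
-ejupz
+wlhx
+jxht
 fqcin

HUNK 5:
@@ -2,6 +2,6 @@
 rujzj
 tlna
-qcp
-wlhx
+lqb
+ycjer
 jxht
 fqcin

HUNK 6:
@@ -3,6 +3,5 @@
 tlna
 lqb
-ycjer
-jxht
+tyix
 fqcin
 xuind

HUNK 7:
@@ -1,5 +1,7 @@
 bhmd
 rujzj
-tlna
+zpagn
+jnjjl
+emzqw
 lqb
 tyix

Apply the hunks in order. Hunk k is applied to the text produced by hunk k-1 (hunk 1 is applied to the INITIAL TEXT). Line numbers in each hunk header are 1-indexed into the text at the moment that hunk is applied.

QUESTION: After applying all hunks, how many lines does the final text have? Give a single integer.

Hunk 1: at line 2 remove [aybkw] add [trumo,ejupz,sxrfn] -> 10 lines: bhmd rujzj mtwk trumo ejupz sxrfn snl ydk xuind gvex
Hunk 2: at line 2 remove [mtwk] add [tlna,qcp] -> 11 lines: bhmd rujzj tlna qcp trumo ejupz sxrfn snl ydk xuind gvex
Hunk 3: at line 5 remove [sxrfn,snl,ydk] add [fqcin] -> 9 lines: bhmd rujzj tlna qcp trumo ejupz fqcin xuind gvex
Hunk 4: at line 4 remove [trumo,ejupz] add [wlhx,jxht] -> 9 lines: bhmd rujzj tlna qcp wlhx jxht fqcin xuind gvex
Hunk 5: at line 2 remove [qcp,wlhx] add [lqb,ycjer] -> 9 lines: bhmd rujzj tlna lqb ycjer jxht fqcin xuind gvex
Hunk 6: at line 3 remove [ycjer,jxht] add [tyix] -> 8 lines: bhmd rujzj tlna lqb tyix fqcin xuind gvex
Hunk 7: at line 1 remove [tlna] add [zpagn,jnjjl,emzqw] -> 10 lines: bhmd rujzj zpagn jnjjl emzqw lqb tyix fqcin xuind gvex
Final line count: 10

Answer: 10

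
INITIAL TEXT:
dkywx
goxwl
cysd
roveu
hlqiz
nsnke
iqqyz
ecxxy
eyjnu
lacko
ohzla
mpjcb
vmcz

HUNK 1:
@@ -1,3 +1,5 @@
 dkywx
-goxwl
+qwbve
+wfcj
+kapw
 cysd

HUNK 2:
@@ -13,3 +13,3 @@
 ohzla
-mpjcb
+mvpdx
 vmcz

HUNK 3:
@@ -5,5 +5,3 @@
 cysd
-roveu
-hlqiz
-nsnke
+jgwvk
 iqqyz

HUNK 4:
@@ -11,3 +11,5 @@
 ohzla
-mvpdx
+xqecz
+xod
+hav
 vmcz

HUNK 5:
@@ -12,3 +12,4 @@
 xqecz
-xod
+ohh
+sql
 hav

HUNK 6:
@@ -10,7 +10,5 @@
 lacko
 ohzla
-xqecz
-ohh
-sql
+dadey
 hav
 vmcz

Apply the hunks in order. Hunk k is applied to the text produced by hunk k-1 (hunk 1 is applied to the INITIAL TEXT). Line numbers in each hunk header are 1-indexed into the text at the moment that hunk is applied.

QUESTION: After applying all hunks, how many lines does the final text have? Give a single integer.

Answer: 14

Derivation:
Hunk 1: at line 1 remove [goxwl] add [qwbve,wfcj,kapw] -> 15 lines: dkywx qwbve wfcj kapw cysd roveu hlqiz nsnke iqqyz ecxxy eyjnu lacko ohzla mpjcb vmcz
Hunk 2: at line 13 remove [mpjcb] add [mvpdx] -> 15 lines: dkywx qwbve wfcj kapw cysd roveu hlqiz nsnke iqqyz ecxxy eyjnu lacko ohzla mvpdx vmcz
Hunk 3: at line 5 remove [roveu,hlqiz,nsnke] add [jgwvk] -> 13 lines: dkywx qwbve wfcj kapw cysd jgwvk iqqyz ecxxy eyjnu lacko ohzla mvpdx vmcz
Hunk 4: at line 11 remove [mvpdx] add [xqecz,xod,hav] -> 15 lines: dkywx qwbve wfcj kapw cysd jgwvk iqqyz ecxxy eyjnu lacko ohzla xqecz xod hav vmcz
Hunk 5: at line 12 remove [xod] add [ohh,sql] -> 16 lines: dkywx qwbve wfcj kapw cysd jgwvk iqqyz ecxxy eyjnu lacko ohzla xqecz ohh sql hav vmcz
Hunk 6: at line 10 remove [xqecz,ohh,sql] add [dadey] -> 14 lines: dkywx qwbve wfcj kapw cysd jgwvk iqqyz ecxxy eyjnu lacko ohzla dadey hav vmcz
Final line count: 14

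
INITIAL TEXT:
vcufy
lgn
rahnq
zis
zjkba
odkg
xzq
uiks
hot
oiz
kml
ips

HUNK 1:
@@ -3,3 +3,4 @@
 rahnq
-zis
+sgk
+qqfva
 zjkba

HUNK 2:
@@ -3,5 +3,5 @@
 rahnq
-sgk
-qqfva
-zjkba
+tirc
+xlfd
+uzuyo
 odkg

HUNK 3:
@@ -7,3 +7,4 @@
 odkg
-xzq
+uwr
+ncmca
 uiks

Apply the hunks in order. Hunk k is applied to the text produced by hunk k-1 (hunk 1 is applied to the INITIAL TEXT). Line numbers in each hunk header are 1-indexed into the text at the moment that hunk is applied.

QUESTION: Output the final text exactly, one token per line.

Hunk 1: at line 3 remove [zis] add [sgk,qqfva] -> 13 lines: vcufy lgn rahnq sgk qqfva zjkba odkg xzq uiks hot oiz kml ips
Hunk 2: at line 3 remove [sgk,qqfva,zjkba] add [tirc,xlfd,uzuyo] -> 13 lines: vcufy lgn rahnq tirc xlfd uzuyo odkg xzq uiks hot oiz kml ips
Hunk 3: at line 7 remove [xzq] add [uwr,ncmca] -> 14 lines: vcufy lgn rahnq tirc xlfd uzuyo odkg uwr ncmca uiks hot oiz kml ips

Answer: vcufy
lgn
rahnq
tirc
xlfd
uzuyo
odkg
uwr
ncmca
uiks
hot
oiz
kml
ips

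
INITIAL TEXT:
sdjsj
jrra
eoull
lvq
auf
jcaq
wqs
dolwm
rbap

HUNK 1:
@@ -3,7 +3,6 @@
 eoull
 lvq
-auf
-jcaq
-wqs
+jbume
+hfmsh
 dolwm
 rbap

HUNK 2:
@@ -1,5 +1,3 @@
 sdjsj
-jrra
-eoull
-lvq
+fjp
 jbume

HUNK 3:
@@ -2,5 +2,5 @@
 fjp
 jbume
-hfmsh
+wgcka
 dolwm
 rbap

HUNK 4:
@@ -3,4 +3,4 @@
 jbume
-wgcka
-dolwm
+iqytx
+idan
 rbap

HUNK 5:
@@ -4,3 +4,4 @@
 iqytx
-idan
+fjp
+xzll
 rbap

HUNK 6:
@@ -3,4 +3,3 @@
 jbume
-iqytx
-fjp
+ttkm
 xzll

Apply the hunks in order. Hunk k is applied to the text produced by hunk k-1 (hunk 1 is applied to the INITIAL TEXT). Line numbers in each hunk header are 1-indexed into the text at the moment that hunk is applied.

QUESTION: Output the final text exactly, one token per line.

Answer: sdjsj
fjp
jbume
ttkm
xzll
rbap

Derivation:
Hunk 1: at line 3 remove [auf,jcaq,wqs] add [jbume,hfmsh] -> 8 lines: sdjsj jrra eoull lvq jbume hfmsh dolwm rbap
Hunk 2: at line 1 remove [jrra,eoull,lvq] add [fjp] -> 6 lines: sdjsj fjp jbume hfmsh dolwm rbap
Hunk 3: at line 2 remove [hfmsh] add [wgcka] -> 6 lines: sdjsj fjp jbume wgcka dolwm rbap
Hunk 4: at line 3 remove [wgcka,dolwm] add [iqytx,idan] -> 6 lines: sdjsj fjp jbume iqytx idan rbap
Hunk 5: at line 4 remove [idan] add [fjp,xzll] -> 7 lines: sdjsj fjp jbume iqytx fjp xzll rbap
Hunk 6: at line 3 remove [iqytx,fjp] add [ttkm] -> 6 lines: sdjsj fjp jbume ttkm xzll rbap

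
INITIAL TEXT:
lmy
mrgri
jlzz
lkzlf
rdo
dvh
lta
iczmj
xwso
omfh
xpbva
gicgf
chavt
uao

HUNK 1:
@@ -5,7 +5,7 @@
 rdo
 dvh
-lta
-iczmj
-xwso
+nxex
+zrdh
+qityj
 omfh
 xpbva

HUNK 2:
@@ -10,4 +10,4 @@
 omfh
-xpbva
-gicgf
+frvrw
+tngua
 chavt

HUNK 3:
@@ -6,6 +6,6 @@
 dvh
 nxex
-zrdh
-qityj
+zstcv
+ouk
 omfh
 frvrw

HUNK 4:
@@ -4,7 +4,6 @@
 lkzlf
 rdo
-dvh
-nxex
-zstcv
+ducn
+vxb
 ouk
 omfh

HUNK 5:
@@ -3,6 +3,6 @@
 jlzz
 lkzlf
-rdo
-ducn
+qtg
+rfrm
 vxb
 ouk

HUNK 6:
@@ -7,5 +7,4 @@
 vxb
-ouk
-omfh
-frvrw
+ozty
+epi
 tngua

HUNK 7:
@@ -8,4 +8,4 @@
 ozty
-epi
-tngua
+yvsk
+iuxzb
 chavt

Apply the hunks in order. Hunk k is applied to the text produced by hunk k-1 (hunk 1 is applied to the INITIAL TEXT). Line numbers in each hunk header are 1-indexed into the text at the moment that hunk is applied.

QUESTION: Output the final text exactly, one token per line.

Answer: lmy
mrgri
jlzz
lkzlf
qtg
rfrm
vxb
ozty
yvsk
iuxzb
chavt
uao

Derivation:
Hunk 1: at line 5 remove [lta,iczmj,xwso] add [nxex,zrdh,qityj] -> 14 lines: lmy mrgri jlzz lkzlf rdo dvh nxex zrdh qityj omfh xpbva gicgf chavt uao
Hunk 2: at line 10 remove [xpbva,gicgf] add [frvrw,tngua] -> 14 lines: lmy mrgri jlzz lkzlf rdo dvh nxex zrdh qityj omfh frvrw tngua chavt uao
Hunk 3: at line 6 remove [zrdh,qityj] add [zstcv,ouk] -> 14 lines: lmy mrgri jlzz lkzlf rdo dvh nxex zstcv ouk omfh frvrw tngua chavt uao
Hunk 4: at line 4 remove [dvh,nxex,zstcv] add [ducn,vxb] -> 13 lines: lmy mrgri jlzz lkzlf rdo ducn vxb ouk omfh frvrw tngua chavt uao
Hunk 5: at line 3 remove [rdo,ducn] add [qtg,rfrm] -> 13 lines: lmy mrgri jlzz lkzlf qtg rfrm vxb ouk omfh frvrw tngua chavt uao
Hunk 6: at line 7 remove [ouk,omfh,frvrw] add [ozty,epi] -> 12 lines: lmy mrgri jlzz lkzlf qtg rfrm vxb ozty epi tngua chavt uao
Hunk 7: at line 8 remove [epi,tngua] add [yvsk,iuxzb] -> 12 lines: lmy mrgri jlzz lkzlf qtg rfrm vxb ozty yvsk iuxzb chavt uao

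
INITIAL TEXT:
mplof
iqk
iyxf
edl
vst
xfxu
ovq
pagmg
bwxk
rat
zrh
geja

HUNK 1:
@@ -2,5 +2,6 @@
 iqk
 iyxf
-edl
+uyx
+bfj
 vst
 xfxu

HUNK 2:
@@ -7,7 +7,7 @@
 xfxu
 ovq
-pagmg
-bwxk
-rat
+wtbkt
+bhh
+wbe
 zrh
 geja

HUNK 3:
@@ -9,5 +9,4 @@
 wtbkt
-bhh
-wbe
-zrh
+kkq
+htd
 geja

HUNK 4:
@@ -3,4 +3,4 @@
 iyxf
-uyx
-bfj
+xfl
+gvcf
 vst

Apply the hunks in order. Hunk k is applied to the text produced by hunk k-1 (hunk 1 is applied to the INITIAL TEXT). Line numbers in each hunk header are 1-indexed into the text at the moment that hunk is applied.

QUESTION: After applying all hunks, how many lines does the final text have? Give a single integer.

Hunk 1: at line 2 remove [edl] add [uyx,bfj] -> 13 lines: mplof iqk iyxf uyx bfj vst xfxu ovq pagmg bwxk rat zrh geja
Hunk 2: at line 7 remove [pagmg,bwxk,rat] add [wtbkt,bhh,wbe] -> 13 lines: mplof iqk iyxf uyx bfj vst xfxu ovq wtbkt bhh wbe zrh geja
Hunk 3: at line 9 remove [bhh,wbe,zrh] add [kkq,htd] -> 12 lines: mplof iqk iyxf uyx bfj vst xfxu ovq wtbkt kkq htd geja
Hunk 4: at line 3 remove [uyx,bfj] add [xfl,gvcf] -> 12 lines: mplof iqk iyxf xfl gvcf vst xfxu ovq wtbkt kkq htd geja
Final line count: 12

Answer: 12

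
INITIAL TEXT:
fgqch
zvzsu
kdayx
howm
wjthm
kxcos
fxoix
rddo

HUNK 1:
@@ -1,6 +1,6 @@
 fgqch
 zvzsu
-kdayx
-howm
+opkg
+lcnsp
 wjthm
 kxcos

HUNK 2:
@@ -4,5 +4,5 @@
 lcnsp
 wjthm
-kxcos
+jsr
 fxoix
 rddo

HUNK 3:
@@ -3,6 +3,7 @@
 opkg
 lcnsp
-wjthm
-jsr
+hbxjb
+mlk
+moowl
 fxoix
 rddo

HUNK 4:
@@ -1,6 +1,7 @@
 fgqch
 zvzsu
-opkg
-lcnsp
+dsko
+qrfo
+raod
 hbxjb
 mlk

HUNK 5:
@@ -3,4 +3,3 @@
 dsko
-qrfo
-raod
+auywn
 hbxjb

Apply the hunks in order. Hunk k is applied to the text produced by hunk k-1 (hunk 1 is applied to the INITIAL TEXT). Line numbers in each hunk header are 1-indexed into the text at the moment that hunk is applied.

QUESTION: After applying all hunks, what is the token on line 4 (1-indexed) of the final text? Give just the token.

Answer: auywn

Derivation:
Hunk 1: at line 1 remove [kdayx,howm] add [opkg,lcnsp] -> 8 lines: fgqch zvzsu opkg lcnsp wjthm kxcos fxoix rddo
Hunk 2: at line 4 remove [kxcos] add [jsr] -> 8 lines: fgqch zvzsu opkg lcnsp wjthm jsr fxoix rddo
Hunk 3: at line 3 remove [wjthm,jsr] add [hbxjb,mlk,moowl] -> 9 lines: fgqch zvzsu opkg lcnsp hbxjb mlk moowl fxoix rddo
Hunk 4: at line 1 remove [opkg,lcnsp] add [dsko,qrfo,raod] -> 10 lines: fgqch zvzsu dsko qrfo raod hbxjb mlk moowl fxoix rddo
Hunk 5: at line 3 remove [qrfo,raod] add [auywn] -> 9 lines: fgqch zvzsu dsko auywn hbxjb mlk moowl fxoix rddo
Final line 4: auywn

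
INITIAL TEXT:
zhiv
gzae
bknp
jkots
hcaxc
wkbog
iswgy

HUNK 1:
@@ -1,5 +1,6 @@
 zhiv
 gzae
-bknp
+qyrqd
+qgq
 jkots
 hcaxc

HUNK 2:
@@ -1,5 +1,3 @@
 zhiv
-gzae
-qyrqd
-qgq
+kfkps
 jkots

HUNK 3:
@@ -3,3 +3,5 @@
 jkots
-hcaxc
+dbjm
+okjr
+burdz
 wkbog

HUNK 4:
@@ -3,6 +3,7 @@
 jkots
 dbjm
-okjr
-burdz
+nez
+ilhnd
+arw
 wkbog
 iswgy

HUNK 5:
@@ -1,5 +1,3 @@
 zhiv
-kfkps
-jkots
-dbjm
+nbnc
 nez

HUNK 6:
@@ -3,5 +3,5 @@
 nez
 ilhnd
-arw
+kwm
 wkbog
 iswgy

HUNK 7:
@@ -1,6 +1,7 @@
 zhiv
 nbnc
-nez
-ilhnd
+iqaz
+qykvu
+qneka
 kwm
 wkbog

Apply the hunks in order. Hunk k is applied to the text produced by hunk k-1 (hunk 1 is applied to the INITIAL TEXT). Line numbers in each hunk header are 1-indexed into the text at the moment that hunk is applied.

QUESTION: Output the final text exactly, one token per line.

Answer: zhiv
nbnc
iqaz
qykvu
qneka
kwm
wkbog
iswgy

Derivation:
Hunk 1: at line 1 remove [bknp] add [qyrqd,qgq] -> 8 lines: zhiv gzae qyrqd qgq jkots hcaxc wkbog iswgy
Hunk 2: at line 1 remove [gzae,qyrqd,qgq] add [kfkps] -> 6 lines: zhiv kfkps jkots hcaxc wkbog iswgy
Hunk 3: at line 3 remove [hcaxc] add [dbjm,okjr,burdz] -> 8 lines: zhiv kfkps jkots dbjm okjr burdz wkbog iswgy
Hunk 4: at line 3 remove [okjr,burdz] add [nez,ilhnd,arw] -> 9 lines: zhiv kfkps jkots dbjm nez ilhnd arw wkbog iswgy
Hunk 5: at line 1 remove [kfkps,jkots,dbjm] add [nbnc] -> 7 lines: zhiv nbnc nez ilhnd arw wkbog iswgy
Hunk 6: at line 3 remove [arw] add [kwm] -> 7 lines: zhiv nbnc nez ilhnd kwm wkbog iswgy
Hunk 7: at line 1 remove [nez,ilhnd] add [iqaz,qykvu,qneka] -> 8 lines: zhiv nbnc iqaz qykvu qneka kwm wkbog iswgy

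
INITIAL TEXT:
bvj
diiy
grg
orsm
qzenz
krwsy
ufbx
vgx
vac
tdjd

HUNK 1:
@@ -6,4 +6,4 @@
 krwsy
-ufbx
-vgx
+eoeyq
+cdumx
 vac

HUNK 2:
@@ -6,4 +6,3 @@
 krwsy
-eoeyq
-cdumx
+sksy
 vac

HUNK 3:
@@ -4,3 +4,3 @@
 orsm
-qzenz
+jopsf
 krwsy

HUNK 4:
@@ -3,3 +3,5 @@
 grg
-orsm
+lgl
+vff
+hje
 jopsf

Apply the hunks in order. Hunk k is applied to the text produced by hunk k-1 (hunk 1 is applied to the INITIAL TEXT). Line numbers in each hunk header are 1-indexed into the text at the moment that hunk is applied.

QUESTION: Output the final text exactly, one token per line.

Hunk 1: at line 6 remove [ufbx,vgx] add [eoeyq,cdumx] -> 10 lines: bvj diiy grg orsm qzenz krwsy eoeyq cdumx vac tdjd
Hunk 2: at line 6 remove [eoeyq,cdumx] add [sksy] -> 9 lines: bvj diiy grg orsm qzenz krwsy sksy vac tdjd
Hunk 3: at line 4 remove [qzenz] add [jopsf] -> 9 lines: bvj diiy grg orsm jopsf krwsy sksy vac tdjd
Hunk 4: at line 3 remove [orsm] add [lgl,vff,hje] -> 11 lines: bvj diiy grg lgl vff hje jopsf krwsy sksy vac tdjd

Answer: bvj
diiy
grg
lgl
vff
hje
jopsf
krwsy
sksy
vac
tdjd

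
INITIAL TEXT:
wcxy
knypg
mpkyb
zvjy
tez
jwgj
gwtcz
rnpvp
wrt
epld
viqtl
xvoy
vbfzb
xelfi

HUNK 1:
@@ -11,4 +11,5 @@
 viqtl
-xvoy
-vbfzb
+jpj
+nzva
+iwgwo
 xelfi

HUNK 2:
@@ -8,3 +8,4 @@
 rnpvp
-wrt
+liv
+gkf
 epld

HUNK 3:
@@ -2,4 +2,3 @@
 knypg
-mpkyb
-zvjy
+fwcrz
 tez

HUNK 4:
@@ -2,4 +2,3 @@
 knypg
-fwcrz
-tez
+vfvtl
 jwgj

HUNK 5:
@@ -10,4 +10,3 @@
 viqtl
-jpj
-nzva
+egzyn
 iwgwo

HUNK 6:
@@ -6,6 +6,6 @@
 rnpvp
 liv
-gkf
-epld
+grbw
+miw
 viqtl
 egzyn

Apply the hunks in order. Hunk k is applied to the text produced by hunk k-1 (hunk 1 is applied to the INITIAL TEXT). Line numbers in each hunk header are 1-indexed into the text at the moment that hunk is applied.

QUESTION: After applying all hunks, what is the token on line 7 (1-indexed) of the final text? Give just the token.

Hunk 1: at line 11 remove [xvoy,vbfzb] add [jpj,nzva,iwgwo] -> 15 lines: wcxy knypg mpkyb zvjy tez jwgj gwtcz rnpvp wrt epld viqtl jpj nzva iwgwo xelfi
Hunk 2: at line 8 remove [wrt] add [liv,gkf] -> 16 lines: wcxy knypg mpkyb zvjy tez jwgj gwtcz rnpvp liv gkf epld viqtl jpj nzva iwgwo xelfi
Hunk 3: at line 2 remove [mpkyb,zvjy] add [fwcrz] -> 15 lines: wcxy knypg fwcrz tez jwgj gwtcz rnpvp liv gkf epld viqtl jpj nzva iwgwo xelfi
Hunk 4: at line 2 remove [fwcrz,tez] add [vfvtl] -> 14 lines: wcxy knypg vfvtl jwgj gwtcz rnpvp liv gkf epld viqtl jpj nzva iwgwo xelfi
Hunk 5: at line 10 remove [jpj,nzva] add [egzyn] -> 13 lines: wcxy knypg vfvtl jwgj gwtcz rnpvp liv gkf epld viqtl egzyn iwgwo xelfi
Hunk 6: at line 6 remove [gkf,epld] add [grbw,miw] -> 13 lines: wcxy knypg vfvtl jwgj gwtcz rnpvp liv grbw miw viqtl egzyn iwgwo xelfi
Final line 7: liv

Answer: liv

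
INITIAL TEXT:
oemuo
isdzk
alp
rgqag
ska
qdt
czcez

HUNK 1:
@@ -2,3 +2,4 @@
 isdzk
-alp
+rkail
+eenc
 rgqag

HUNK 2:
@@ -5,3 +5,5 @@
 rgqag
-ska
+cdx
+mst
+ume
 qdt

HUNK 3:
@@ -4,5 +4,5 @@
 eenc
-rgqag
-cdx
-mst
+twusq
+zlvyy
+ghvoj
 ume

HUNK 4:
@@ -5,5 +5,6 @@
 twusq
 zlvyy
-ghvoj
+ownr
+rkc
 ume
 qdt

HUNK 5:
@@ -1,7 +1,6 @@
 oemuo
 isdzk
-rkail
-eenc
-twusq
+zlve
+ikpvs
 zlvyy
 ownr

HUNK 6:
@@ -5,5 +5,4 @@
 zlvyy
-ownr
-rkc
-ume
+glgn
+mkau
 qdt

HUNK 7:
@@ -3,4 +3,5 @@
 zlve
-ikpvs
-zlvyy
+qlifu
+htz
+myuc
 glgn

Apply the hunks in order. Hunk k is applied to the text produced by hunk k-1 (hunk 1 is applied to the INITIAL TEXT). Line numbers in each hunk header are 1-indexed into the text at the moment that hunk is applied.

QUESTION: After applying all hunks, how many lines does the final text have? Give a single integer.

Answer: 10

Derivation:
Hunk 1: at line 2 remove [alp] add [rkail,eenc] -> 8 lines: oemuo isdzk rkail eenc rgqag ska qdt czcez
Hunk 2: at line 5 remove [ska] add [cdx,mst,ume] -> 10 lines: oemuo isdzk rkail eenc rgqag cdx mst ume qdt czcez
Hunk 3: at line 4 remove [rgqag,cdx,mst] add [twusq,zlvyy,ghvoj] -> 10 lines: oemuo isdzk rkail eenc twusq zlvyy ghvoj ume qdt czcez
Hunk 4: at line 5 remove [ghvoj] add [ownr,rkc] -> 11 lines: oemuo isdzk rkail eenc twusq zlvyy ownr rkc ume qdt czcez
Hunk 5: at line 1 remove [rkail,eenc,twusq] add [zlve,ikpvs] -> 10 lines: oemuo isdzk zlve ikpvs zlvyy ownr rkc ume qdt czcez
Hunk 6: at line 5 remove [ownr,rkc,ume] add [glgn,mkau] -> 9 lines: oemuo isdzk zlve ikpvs zlvyy glgn mkau qdt czcez
Hunk 7: at line 3 remove [ikpvs,zlvyy] add [qlifu,htz,myuc] -> 10 lines: oemuo isdzk zlve qlifu htz myuc glgn mkau qdt czcez
Final line count: 10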